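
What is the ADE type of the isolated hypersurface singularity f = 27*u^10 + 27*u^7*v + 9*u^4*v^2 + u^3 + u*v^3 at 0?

The Hessian of f at 0 has rank 0. Corank 2; j^3 = u^3 is a perfect cube, so E-series; the 4-jet and mu = 7 give E_7.

E_7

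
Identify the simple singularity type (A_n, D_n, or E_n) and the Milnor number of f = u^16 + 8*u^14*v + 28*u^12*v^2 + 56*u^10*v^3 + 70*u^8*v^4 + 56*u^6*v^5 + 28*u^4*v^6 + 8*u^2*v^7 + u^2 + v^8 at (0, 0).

Type A7, Milnor number mu = 7.

The Hessian of f at 0 is [[2, 0], [0, 0]] with rank 1, so corank 1. A Groebner basis of the Jacobian ideal J(f) in C{u,v} is {v^7, u}; counting standard monomials gives mu = 7. Corank 1: A-series; mu = 7 gives A_7.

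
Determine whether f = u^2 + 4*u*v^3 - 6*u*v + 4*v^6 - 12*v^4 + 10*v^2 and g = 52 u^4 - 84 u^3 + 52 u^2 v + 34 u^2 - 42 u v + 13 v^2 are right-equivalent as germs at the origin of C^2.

Yes.

The Hessian of f at 0 has rank 2. Corank 0: nondegenerate Morse point, so A_1. The Hessian of g at 0 has rank 2. Corank 0: nondegenerate Morse point, so A_1. Both have type A_1, hence right-equivalent.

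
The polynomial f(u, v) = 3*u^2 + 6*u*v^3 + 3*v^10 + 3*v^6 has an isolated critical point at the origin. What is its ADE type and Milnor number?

Type A_9, Milnor number mu = 9.

The Hessian of f at 0 is [[6, 0], [0, 0]] with rank 1, so corank 1. A Groebner basis of the Jacobian ideal J(f) in C{u,v} is {u^3, u + v^3}; counting standard monomials gives mu = 9. Corank 1: A-series; mu = 9 gives A_9.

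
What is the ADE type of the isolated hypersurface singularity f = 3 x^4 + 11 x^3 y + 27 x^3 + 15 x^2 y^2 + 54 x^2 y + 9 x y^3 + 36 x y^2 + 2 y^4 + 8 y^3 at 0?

E_{7}

The Hessian of f at 0 is [[0, 0], [0, 0]] with rank 0, so corank 2. A Groebner basis of the Jacobian ideal J(f) in C{x,y} is {19683*x^2 + 26244*x*y + y^4 + 27*y^3 + 8748*y^2, x^3 + 270*x^2 + 360*x*y + 2*y^3/3 + 120*y^2, x^2*y - 243*x^2 - 324*x*y - 7*y^3/9 - 108*y^2, 162*x^2 + x*y^2 + 216*x*y + 8*y^3/9 + 72*y^2}; counting standard monomials gives mu = 7. Corank 2; j^3 = (3*x + 2*y)^3 is a perfect cube, so E-series; the 4-jet and mu = 7 give E_7.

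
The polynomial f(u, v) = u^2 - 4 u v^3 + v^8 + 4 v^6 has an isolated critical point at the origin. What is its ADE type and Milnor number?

Type A_7, Milnor number mu = 7.

The Hessian of f at 0 has rank 1. Corank 1: A-series; mu = 7 gives A_7.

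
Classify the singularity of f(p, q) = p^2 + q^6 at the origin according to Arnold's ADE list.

The Hessian of f at 0 has rank 1. Corank 1: A-series; mu = 5 gives A_5.

A_{5}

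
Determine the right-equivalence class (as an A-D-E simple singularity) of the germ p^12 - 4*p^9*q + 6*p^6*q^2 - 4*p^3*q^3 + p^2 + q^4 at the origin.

A_{3}

The Hessian of f at 0 has rank 1. Corank 1: A-series; mu = 3 gives A_3.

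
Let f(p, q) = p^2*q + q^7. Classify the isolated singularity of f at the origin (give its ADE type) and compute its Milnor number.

The Hessian of f at 0 is [[0, 0], [0, 0]] with rank 0, so corank 2. A Groebner basis of the Jacobian ideal J(f) in C{p,q} is {p^2/7 + q^6, p^3, p*q}; counting standard monomials gives mu = 8. Corank 2; j^3 = p^2*q has shape L^2 M (L != M), so D-series; mu = 8 gives D_8.

Type D8, Milnor number mu = 8.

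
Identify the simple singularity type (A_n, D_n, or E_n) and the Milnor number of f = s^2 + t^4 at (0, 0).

Type A_3, Milnor number mu = 3.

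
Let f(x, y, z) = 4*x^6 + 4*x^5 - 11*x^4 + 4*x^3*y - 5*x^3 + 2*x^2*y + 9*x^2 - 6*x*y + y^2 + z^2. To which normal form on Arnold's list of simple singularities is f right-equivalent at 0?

The Hessian of f at 0 is [[18, -6, 0], [-6, 2, 0], [0, 0, 2]] with rank 2, so corank 1. A Groebner basis of the Jacobian ideal J(f) in C{x,y,z} is {y^2, x - y/3, z}; counting standard monomials gives mu = 2. Corank 1: A-series; mu = 2 gives A_2.

A_2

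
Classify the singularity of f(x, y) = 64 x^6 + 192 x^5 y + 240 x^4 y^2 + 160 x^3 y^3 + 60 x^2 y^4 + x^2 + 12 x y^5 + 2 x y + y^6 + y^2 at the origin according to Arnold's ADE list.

A_5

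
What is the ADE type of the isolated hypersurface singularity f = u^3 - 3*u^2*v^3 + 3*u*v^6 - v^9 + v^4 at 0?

The Hessian of f at 0 has rank 0. Corank 2; j^3 = u^3 is a perfect cube, so E-series; the 4-jet and mu = 6 give E_6.

E6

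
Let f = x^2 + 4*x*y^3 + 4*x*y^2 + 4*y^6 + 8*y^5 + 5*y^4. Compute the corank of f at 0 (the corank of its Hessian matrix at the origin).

1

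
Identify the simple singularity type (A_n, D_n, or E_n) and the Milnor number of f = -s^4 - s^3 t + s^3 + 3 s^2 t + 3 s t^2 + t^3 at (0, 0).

Type E_7, Milnor number mu = 7.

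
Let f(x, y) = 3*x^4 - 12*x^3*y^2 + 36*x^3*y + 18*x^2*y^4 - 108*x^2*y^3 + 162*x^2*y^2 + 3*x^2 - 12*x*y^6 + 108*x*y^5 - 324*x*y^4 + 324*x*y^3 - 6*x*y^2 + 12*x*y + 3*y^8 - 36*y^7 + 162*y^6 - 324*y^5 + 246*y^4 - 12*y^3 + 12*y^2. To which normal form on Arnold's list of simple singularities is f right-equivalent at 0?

A_{3}

The Hessian of f at 0 has rank 1. Corank 1: A-series; mu = 3 gives A_3.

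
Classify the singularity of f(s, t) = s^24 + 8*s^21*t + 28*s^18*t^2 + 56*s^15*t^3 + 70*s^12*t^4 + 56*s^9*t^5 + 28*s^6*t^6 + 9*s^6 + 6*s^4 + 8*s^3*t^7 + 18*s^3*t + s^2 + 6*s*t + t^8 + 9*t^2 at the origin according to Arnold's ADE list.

A_7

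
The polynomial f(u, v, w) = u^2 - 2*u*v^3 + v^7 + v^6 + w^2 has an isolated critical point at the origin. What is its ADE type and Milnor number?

The Hessian of f at 0 has rank 2. Corank 1: A-series; mu = 6 gives A_6.

Type A_6, Milnor number mu = 6.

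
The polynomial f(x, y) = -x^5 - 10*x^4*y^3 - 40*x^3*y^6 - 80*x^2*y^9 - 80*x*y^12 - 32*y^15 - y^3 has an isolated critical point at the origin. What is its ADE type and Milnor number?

The Hessian of f at 0 has rank 0. Corank 2; j^3 = -y^3 is a perfect cube, so E-series; the 5-jet and mu = 8 give E_8.

Type E_8, Milnor number mu = 8.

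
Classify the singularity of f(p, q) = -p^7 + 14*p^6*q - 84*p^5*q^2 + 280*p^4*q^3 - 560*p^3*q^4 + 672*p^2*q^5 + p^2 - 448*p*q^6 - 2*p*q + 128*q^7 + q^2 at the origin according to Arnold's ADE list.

A_6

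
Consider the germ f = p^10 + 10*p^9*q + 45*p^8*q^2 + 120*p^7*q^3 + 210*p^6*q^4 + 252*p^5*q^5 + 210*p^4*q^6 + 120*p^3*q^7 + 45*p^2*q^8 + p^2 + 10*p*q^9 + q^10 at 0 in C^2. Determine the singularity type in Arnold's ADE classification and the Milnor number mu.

The Hessian of f at 0 is [[2, 0], [0, 0]] with rank 1, so corank 1. A Groebner basis of the Jacobian ideal J(f) in C{p,q} is {q^9, p}; counting standard monomials gives mu = 9. Corank 1: A-series; mu = 9 gives A_9.

Type A9, Milnor number mu = 9.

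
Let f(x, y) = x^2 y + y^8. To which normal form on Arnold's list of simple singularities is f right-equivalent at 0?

D_9

The Hessian of f at 0 is [[0, 0], [0, 0]] with rank 0, so corank 2. A Groebner basis of the Jacobian ideal J(f) in C{x,y} is {x^2/8 + y^7, x^3, x*y}; counting standard monomials gives mu = 9. Corank 2; j^3 = x^2*y has shape L^2 M (L != M), so D-series; mu = 9 gives D_9.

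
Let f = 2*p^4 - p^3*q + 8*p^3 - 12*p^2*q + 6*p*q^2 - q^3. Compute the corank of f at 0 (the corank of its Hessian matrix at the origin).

2

The Hessian at 0 is [[0, 0], [0, 0]] of rank 0; hence corank 2.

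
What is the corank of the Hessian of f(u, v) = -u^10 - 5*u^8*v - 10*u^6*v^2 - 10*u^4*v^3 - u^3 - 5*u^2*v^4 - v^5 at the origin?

2

Hessian at 0 has rank 0.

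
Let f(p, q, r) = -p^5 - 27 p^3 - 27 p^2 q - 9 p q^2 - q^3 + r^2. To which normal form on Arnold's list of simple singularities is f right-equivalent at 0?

E8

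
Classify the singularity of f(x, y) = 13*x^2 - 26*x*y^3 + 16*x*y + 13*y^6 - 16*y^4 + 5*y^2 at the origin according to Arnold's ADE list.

A_1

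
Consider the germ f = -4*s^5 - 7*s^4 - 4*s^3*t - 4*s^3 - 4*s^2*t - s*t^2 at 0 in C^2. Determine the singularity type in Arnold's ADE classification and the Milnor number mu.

Type D5, Milnor number mu = 5.

The Hessian of f at 0 is [[0, 0], [0, 0]] with rank 0, so corank 2. A Groebner basis of the Jacobian ideal J(f) in C{s,t} is {s*t^2 - s*t - t^2/2, 2*s*t + t^3 + t^2, s^2 + 3*s*t/4 + t^2/8}; counting standard monomials gives mu = 5. Corank 2; j^3 = -s*(2*s + t)^2 has shape L^2 M (L != M), so D-series; mu = 5 gives D_5.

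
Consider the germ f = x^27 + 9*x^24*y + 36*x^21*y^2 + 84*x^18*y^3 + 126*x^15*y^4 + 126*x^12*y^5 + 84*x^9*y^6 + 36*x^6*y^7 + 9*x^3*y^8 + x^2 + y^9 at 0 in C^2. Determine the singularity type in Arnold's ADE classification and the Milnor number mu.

Type A8, Milnor number mu = 8.

The Hessian of f at 0 is [[2, 0], [0, 0]] with rank 1, so corank 1. A Groebner basis of the Jacobian ideal J(f) in C{x,y} is {y^8, x}; counting standard monomials gives mu = 8. Corank 1: A-series; mu = 8 gives A_8.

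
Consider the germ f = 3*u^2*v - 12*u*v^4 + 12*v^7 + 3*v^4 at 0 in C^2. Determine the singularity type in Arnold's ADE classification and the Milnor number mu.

The Hessian of f at 0 has rank 0. Corank 2; j^3 = 3*u^2*v has shape L^2 M (L != M), so D-series; mu = 5 gives D_5.

Type D_5, Milnor number mu = 5.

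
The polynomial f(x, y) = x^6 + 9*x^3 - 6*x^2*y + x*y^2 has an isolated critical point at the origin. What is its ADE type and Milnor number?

The Hessian of f at 0 is [[0, 0], [0, 0]] with rank 0, so corank 2. A Groebner basis of the Jacobian ideal J(f) in C{x,y} is {-243*x*y/2 + y^5 + 81*y^2/2, x*y^2 - y^3/3, x^2 - x*y/3}; counting standard monomials gives mu = 7. Corank 2; j^3 = x*(3*x - y)^2 has shape L^2 M (L != M), so D-series; mu = 7 gives D_7.

Type D7, Milnor number mu = 7.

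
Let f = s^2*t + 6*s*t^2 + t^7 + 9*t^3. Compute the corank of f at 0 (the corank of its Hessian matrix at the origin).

The Hessian at 0 is [[0, 0], [0, 0]] of rank 0; hence corank 2.

2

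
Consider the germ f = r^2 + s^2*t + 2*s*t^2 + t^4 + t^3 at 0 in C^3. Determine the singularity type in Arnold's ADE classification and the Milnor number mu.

Type D_{5}, Milnor number mu = 5.

The Hessian of f at 0 has rank 1. Corank 2; j^3 = t*(s + t)^2 has shape L^2 M (L != M), so D-series; mu = 5 gives D_5.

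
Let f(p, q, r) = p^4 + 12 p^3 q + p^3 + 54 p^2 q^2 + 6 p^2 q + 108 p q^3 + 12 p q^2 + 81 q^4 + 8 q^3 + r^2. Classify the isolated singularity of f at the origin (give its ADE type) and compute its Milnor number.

Type E6, Milnor number mu = 6.

The Hessian of f at 0 is [[0, 0, 0], [0, 0, 0], [0, 0, 2]] with rank 1, so corank 2. A Groebner basis of the Jacobian ideal J(f) in C{p,q,r} is {q^4, p*q^2 + 7*q^3/3, p^2 + 4*p*q + 4*q^2, r}; counting standard monomials gives mu = 6. Corank 2; j^3 = (p + 2*q)^3 is a perfect cube, so E-series; the 4-jet and mu = 6 give E_6.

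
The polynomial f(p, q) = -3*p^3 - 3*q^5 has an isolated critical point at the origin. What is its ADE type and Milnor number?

The Hessian of f at 0 has rank 0. Corank 2; j^3 = -3*p^3 is a perfect cube, so E-series; the 5-jet and mu = 8 give E_8.

Type E_{8}, Milnor number mu = 8.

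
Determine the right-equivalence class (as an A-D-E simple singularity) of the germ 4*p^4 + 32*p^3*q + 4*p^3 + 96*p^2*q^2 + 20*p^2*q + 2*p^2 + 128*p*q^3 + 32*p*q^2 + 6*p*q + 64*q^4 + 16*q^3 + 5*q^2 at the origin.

A1

The Hessian of f at 0 is [[4, 6], [6, 10]] with rank 2, so corank 0. A Groebner basis of the Jacobian ideal J(f) in C{p,q} is {p, q}; counting standard monomials gives mu = 1. Corank 0: nondegenerate Morse point, so A_1.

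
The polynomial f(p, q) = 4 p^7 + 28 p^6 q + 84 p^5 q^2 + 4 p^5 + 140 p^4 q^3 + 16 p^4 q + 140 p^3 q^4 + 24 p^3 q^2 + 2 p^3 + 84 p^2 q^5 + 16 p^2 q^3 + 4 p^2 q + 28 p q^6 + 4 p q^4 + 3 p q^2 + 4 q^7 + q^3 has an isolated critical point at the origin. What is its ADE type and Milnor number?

The Hessian of f at 0 has rank 0. Corank 2; j^3 = (p + q)*(2*p^2 + 2*p*q + q^2) splits into three distinct lines over C (the quadratic factor has nonzero discriminant), so D_4.

Type D_4, Milnor number mu = 4.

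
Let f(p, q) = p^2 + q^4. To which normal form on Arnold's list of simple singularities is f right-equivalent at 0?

A_{3}

The Hessian of f at 0 is [[2, 0], [0, 0]] with rank 1, so corank 1. A Groebner basis of the Jacobian ideal J(f) in C{p,q} is {q^3, p}; counting standard monomials gives mu = 3. Corank 1: A-series; mu = 3 gives A_3.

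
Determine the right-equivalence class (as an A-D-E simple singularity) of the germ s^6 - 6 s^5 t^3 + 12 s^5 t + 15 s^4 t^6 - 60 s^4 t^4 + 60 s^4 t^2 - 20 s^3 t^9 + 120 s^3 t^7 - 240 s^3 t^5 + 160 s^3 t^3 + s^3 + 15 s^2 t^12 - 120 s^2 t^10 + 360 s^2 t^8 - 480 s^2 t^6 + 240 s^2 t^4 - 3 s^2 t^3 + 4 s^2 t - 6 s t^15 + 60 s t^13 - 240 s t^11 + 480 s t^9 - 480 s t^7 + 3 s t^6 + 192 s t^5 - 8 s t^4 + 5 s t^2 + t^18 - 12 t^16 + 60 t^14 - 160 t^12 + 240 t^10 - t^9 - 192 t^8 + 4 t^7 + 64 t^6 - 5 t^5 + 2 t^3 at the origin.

The Hessian of f at 0 has rank 0. Corank 2; j^3 = (s + t)^2*(s + 2*t) has shape L^2 M (L != M), so D-series; mu = 7 gives D_7.

D_{7}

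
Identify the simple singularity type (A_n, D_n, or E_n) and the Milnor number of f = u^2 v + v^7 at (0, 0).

Type D_{8}, Milnor number mu = 8.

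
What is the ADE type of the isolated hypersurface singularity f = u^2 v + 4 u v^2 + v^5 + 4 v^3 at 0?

D_{6}

The Hessian of f at 0 is [[0, 0], [0, 0]] with rank 0, so corank 2. A Groebner basis of the Jacobian ideal J(f) in C{u,v} is {u^2/5 + v^4 - 4*v^2/5, u^3 + 8*v^3, u*v + 2*v^2}; counting standard monomials gives mu = 6. Corank 2; j^3 = v*(u + 2*v)^2 has shape L^2 M (L != M), so D-series; mu = 6 gives D_6.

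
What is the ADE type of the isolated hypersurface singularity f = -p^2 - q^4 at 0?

A_3

The Hessian of f at 0 is [[-2, 0], [0, 0]] with rank 1, so corank 1. A Groebner basis of the Jacobian ideal J(f) in C{p,q} is {q^3, p}; counting standard monomials gives mu = 3. Corank 1: A-series; mu = 3 gives A_3.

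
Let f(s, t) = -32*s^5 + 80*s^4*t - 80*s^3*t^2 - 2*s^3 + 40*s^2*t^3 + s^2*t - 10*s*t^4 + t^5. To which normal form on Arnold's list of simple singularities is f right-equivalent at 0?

D_6

The Hessian of f at 0 has rank 0. Corank 2; j^3 = -s^2*(2*s - t) has shape L^2 M (L != M), so D-series; mu = 6 gives D_6.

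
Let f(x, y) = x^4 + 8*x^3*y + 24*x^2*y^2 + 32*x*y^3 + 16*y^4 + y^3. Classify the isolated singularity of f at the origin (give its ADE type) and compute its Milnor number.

Type E6, Milnor number mu = 6.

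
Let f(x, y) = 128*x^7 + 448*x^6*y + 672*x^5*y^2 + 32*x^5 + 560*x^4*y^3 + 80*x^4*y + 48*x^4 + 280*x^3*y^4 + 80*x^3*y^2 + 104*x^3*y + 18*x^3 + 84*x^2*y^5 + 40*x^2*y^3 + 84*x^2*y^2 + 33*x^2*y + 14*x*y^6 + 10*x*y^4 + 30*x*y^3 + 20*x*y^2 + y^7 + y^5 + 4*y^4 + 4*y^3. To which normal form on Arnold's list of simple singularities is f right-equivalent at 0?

The Hessian of f at 0 has rank 0. Corank 2; j^3 = (2*x + y)*(3*x + 2*y)^2 has shape L^2 M (L != M), so D-series; mu = 8 gives D_8.

D_8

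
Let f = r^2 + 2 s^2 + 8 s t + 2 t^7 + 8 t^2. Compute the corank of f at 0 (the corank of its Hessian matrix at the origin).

1

Hessian at 0 has rank 2.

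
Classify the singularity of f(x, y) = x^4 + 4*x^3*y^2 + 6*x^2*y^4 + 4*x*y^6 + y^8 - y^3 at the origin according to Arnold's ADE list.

The Hessian of f at 0 has rank 0. Corank 2; j^3 = -y^3 is a perfect cube, so E-series; the 4-jet and mu = 6 give E_6.

E_{6}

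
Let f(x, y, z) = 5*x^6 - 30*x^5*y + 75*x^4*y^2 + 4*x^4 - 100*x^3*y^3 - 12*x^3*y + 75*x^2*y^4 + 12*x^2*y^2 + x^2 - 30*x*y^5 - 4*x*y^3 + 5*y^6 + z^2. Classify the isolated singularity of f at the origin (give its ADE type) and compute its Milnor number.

Type A_{5}, Milnor number mu = 5.

The Hessian of f at 0 has rank 2. Corank 1: A-series; mu = 5 gives A_5.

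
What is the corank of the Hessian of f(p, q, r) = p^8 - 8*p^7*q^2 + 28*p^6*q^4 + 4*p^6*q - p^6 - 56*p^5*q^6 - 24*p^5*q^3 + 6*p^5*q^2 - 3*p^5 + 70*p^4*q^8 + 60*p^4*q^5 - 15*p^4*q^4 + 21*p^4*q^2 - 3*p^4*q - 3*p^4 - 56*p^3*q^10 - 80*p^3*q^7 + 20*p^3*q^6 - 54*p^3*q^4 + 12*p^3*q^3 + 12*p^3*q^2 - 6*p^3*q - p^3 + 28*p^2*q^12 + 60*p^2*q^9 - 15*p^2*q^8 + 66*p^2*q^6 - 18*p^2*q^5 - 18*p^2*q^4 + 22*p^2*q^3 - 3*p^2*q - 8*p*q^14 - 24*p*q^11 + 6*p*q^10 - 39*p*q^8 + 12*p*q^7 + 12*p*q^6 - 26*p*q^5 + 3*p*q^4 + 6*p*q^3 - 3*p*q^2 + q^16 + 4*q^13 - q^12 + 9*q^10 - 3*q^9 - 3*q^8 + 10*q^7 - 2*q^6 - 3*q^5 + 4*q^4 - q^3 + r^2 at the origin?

2

The Hessian at 0 is [[0, 0, 0], [0, 0, 0], [0, 0, 2]] of rank 1; hence corank 2.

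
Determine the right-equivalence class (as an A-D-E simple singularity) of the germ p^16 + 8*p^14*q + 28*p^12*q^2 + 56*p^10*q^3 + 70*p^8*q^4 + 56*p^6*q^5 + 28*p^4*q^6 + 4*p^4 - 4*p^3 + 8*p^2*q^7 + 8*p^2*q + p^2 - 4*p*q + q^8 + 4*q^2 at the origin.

The Hessian of f at 0 is [[2, -4], [-4, 8]] with rank 1, so corank 1. A Groebner basis of the Jacobian ideal J(f) in C{p,q} is {p*q^3 - 3*p*q^2/2 + 5*p*q/16 - p/64 + 3*q^3/2 - q^2/2 + q/32, -7*p*q^2/4 + 7*p*q/16 - 3*p/128 + q^4 + 3*q^3/2 - 11*q^2/16 + 3*q/64, p^2 - p/2 + q}; counting standard monomials gives mu = 7. Corank 1: A-series; mu = 7 gives A_7.

A_7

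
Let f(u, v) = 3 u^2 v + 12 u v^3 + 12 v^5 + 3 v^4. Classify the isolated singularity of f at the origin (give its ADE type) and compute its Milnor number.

The Hessian of f at 0 has rank 0. Corank 2; j^3 = 3*u^2*v has shape L^2 M (L != M), so D-series; mu = 5 gives D_5.

Type D5, Milnor number mu = 5.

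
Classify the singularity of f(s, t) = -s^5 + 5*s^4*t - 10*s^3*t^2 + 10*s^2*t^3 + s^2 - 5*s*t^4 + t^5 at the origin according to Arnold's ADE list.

A_4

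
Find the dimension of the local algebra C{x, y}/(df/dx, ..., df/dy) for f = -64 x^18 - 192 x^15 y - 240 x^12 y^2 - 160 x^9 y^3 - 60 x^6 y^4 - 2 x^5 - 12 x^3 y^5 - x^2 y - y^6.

7

The Hessian of f at 0 has rank 0. Corank 2; j^3 = -x^2*y has shape L^2 M (L != M), so D-series; mu = 7 gives D_7.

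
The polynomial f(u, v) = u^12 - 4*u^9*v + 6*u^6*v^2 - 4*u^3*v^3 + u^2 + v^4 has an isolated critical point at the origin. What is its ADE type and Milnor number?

Type A3, Milnor number mu = 3.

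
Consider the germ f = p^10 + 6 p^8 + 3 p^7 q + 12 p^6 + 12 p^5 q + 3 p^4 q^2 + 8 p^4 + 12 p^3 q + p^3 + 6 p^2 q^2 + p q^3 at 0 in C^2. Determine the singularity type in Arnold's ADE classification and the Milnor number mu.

Type E7, Milnor number mu = 7.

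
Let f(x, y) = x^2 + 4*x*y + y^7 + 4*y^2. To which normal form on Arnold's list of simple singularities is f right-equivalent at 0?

The Hessian of f at 0 is [[2, 4], [4, 8]] with rank 1, so corank 1. A Groebner basis of the Jacobian ideal J(f) in C{x,y} is {y^6, x + 2*y}; counting standard monomials gives mu = 6. Corank 1: A-series; mu = 6 gives A_6.

A_{6}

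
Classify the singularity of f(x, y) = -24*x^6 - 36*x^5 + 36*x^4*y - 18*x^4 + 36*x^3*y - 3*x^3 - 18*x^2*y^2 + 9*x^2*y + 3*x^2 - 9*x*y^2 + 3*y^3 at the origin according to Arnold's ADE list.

A_2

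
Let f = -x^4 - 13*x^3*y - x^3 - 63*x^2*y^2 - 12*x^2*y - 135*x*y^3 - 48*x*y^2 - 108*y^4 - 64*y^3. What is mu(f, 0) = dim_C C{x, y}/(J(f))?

7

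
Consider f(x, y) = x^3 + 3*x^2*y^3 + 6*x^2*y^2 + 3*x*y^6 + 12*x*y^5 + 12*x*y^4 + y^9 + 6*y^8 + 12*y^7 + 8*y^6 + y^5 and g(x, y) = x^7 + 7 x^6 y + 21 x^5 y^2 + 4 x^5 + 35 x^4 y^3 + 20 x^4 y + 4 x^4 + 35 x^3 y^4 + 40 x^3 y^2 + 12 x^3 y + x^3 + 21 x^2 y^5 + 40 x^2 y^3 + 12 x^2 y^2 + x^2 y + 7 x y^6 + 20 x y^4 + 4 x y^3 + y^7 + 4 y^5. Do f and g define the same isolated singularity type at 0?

No.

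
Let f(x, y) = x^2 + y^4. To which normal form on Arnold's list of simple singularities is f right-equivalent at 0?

A3

The Hessian of f at 0 has rank 1. Corank 1: A-series; mu = 3 gives A_3.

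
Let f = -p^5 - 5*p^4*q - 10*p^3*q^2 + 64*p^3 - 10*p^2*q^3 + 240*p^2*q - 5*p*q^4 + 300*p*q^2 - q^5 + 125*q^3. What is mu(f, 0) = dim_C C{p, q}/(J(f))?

8

The Hessian of f at 0 has rank 0. Corank 2; j^3 = (4*p + 5*q)^3 is a perfect cube, so E-series; the 5-jet and mu = 8 give E_8.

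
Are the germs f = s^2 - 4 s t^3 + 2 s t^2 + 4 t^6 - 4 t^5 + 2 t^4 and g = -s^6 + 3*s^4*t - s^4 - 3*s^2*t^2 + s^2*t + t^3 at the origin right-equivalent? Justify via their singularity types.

No.

The Hessian of f at 0 is [[2, 0], [0, 0]] with rank 1, so corank 1. A Groebner basis of the Jacobian ideal J(f) in C{s,t} is {s^2, s*t, s + t^2}; counting standard monomials gives mu = 3. Corank 1: A-series; mu = 3 gives A_3. The Hessian of g at 0 is [[0, 0], [0, 0]] with rank 0, so corank 2. A Groebner basis of the Jacobian ideal J(g) in C{s,t} is {t^3, s^2 + 3*t^2, s*t}; counting standard monomials gives mu = 4. Corank 2; j^3 = t*(s^2 + t^2) splits into three distinct lines over C (the quadratic factor has nonzero discriminant), so D_4. f is A_3 but g is D_4, hence not right-equivalent.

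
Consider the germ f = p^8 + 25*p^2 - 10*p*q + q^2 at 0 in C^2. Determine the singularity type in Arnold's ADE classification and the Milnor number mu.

Type A_7, Milnor number mu = 7.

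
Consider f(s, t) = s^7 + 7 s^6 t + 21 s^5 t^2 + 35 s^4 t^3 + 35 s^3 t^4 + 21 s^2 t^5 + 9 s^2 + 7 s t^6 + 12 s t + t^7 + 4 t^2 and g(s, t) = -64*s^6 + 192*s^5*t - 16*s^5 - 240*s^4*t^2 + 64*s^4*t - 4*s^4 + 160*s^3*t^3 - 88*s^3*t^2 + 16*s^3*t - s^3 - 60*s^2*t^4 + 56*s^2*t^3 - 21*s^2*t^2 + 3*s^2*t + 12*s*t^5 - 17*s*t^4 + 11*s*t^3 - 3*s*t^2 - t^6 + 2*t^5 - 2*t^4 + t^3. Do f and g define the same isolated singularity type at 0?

The Hessian of f at 0 has rank 1. Corank 1: A-series; mu = 6 gives A_6. The Hessian of g at 0 has rank 0. Corank 2; j^3 = -(s - t)^3 is a perfect cube, so E-series; the 4-jet and mu = 7 give E_7. f is A_6 but g is E_7, hence not right-equivalent.

No.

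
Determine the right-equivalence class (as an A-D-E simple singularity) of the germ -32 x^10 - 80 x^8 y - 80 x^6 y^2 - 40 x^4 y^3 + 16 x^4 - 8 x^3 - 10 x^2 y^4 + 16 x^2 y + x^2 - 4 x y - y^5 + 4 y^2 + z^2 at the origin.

A_{4}

The Hessian of f at 0 is [[2, -4, 0], [-4, 8, 0], [0, 0, 2]] with rank 2, so corank 1. A Groebner basis of the Jacobian ideal J(f) in C{x,y,z} is {-x/256 + y^3 + y^2/16 + y/128, x^2 - x/4 + y/2, x*y - x/16 - y^2 + y/8, z}; counting standard monomials gives mu = 4. Corank 1: A-series; mu = 4 gives A_4.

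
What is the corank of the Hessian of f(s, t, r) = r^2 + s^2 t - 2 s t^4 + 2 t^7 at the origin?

2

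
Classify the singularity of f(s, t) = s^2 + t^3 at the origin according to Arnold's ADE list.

A_{2}

The Hessian of f at 0 has rank 1. Corank 1: A-series; mu = 2 gives A_2.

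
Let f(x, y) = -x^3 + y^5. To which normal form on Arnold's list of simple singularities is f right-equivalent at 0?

E_8

The Hessian of f at 0 has rank 0. Corank 2; j^3 = -x^3 is a perfect cube, so E-series; the 5-jet and mu = 8 give E_8.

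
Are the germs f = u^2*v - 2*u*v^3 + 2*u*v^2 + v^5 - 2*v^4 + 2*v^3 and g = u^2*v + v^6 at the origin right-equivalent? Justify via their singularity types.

The Hessian of f at 0 has rank 0. Corank 2; j^3 = v*(u^2 + 2*u*v + 2*v^2) splits into three distinct lines over C (the quadratic factor has nonzero discriminant), so D_4. The Hessian of g at 0 has rank 0. Corank 2; j^3 = u^2*v has shape L^2 M (L != M), so D-series; mu = 7 gives D_7. f is D_4 but g is D_7, hence not right-equivalent.

No.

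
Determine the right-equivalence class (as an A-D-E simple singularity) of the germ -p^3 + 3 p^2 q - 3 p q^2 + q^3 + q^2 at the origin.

The Hessian of f at 0 is [[0, 0], [0, 2]] with rank 1, so corank 1. A Groebner basis of the Jacobian ideal J(f) in C{p,q} is {p^2, q}; counting standard monomials gives mu = 2. Corank 1: A-series; mu = 2 gives A_2.

A_{2}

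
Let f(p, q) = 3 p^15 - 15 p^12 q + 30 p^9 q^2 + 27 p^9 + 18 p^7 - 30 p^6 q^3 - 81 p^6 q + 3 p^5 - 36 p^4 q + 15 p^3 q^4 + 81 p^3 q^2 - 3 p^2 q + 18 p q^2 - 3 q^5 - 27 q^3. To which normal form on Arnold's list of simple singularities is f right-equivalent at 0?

D_{6}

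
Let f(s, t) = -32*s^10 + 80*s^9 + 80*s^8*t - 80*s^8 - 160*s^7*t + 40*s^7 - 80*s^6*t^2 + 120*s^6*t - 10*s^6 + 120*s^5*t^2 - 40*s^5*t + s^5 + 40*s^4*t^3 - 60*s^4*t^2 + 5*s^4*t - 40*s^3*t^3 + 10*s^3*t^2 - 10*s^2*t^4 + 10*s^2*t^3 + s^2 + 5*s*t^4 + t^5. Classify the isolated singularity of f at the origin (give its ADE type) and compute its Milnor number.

The Hessian of f at 0 has rank 1. Corank 1: A-series; mu = 4 gives A_4.

Type A_{4}, Milnor number mu = 4.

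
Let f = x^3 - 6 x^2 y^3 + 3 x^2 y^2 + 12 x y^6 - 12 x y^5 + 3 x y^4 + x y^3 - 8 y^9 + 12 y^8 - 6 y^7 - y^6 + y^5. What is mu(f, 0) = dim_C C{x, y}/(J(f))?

7

The Hessian of f at 0 has rank 0. Corank 2; j^3 = x^3 is a perfect cube, so E-series; the 4-jet and mu = 7 give E_7.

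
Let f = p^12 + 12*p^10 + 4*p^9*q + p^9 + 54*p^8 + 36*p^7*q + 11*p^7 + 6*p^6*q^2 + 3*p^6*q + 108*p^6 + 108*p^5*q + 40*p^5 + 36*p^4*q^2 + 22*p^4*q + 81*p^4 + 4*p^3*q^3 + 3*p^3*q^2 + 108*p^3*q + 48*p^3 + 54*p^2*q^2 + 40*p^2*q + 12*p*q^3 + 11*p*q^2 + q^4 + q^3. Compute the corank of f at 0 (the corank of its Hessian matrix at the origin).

The Hessian at 0 is [[0, 0], [0, 0]] of rank 0; hence corank 2.

2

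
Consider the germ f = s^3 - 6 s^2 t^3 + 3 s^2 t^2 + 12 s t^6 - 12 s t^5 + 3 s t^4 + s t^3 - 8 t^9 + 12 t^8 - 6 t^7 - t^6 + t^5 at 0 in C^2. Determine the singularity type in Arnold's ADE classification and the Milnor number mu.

Type E_7, Milnor number mu = 7.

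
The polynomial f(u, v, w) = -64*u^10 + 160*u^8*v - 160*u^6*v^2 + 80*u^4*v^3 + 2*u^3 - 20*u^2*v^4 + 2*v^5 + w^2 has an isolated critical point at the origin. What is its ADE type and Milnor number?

The Hessian of f at 0 has rank 1. Corank 2; j^3 = 2*u^3 is a perfect cube, so E-series; the 5-jet and mu = 8 give E_8.

Type E8, Milnor number mu = 8.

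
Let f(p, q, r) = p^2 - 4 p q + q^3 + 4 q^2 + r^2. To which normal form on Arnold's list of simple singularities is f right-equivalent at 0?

A2

The Hessian of f at 0 is [[2, -4, 0], [-4, 8, 0], [0, 0, 2]] with rank 2, so corank 1. A Groebner basis of the Jacobian ideal J(f) in C{p,q,r} is {q^2, p - 2*q, r}; counting standard monomials gives mu = 2. Corank 1: A-series; mu = 2 gives A_2.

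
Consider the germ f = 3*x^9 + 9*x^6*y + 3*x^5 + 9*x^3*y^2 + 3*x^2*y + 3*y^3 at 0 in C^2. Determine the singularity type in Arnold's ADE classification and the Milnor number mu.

The Hessian of f at 0 is [[0, 0], [0, 0]] with rank 0, so corank 2. A Groebner basis of the Jacobian ideal J(f) in C{x,y} is {y^3, x^2 + 3*y^2, x*y}; counting standard monomials gives mu = 4. Corank 2; j^3 = 3*y*(x^2 + y^2) splits into three distinct lines over C (the quadratic factor has nonzero discriminant), so D_4.

Type D_4, Milnor number mu = 4.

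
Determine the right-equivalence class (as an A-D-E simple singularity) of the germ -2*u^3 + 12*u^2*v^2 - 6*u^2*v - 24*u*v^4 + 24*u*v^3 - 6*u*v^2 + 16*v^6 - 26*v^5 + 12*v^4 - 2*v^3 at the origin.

The Hessian of f at 0 is [[0, 0], [0, 0]] with rank 0, so corank 2. A Groebner basis of the Jacobian ideal J(f) in C{u,v} is {v^4, u^3 + 3*u^2*v + 3*u^2/4 + 3*u*v/2 - 2*v^3 + 3*v^2/4, -u^2/4 + u*v^2 - u*v/2 + v^3 - v^2/4}; counting standard monomials gives mu = 8. Corank 2; j^3 = -2*(u + v)^3 is a perfect cube, so E-series; the 5-jet and mu = 8 give E_8.

E_{8}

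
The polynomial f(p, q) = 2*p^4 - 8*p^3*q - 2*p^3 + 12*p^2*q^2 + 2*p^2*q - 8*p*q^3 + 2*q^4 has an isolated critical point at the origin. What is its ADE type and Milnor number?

Type D_5, Milnor number mu = 5.

The Hessian of f at 0 has rank 0. Corank 2; j^3 = -2*p^2*(p - q) has shape L^2 M (L != M), so D-series; mu = 5 gives D_5.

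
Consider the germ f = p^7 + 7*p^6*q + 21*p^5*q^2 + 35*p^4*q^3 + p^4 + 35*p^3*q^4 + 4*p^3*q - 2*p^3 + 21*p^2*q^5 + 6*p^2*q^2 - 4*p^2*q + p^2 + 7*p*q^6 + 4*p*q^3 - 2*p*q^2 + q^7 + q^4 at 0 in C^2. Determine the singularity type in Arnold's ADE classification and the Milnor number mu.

Type A6, Milnor number mu = 6.

The Hessian of f at 0 is [[2, 0], [0, 0]] with rank 1, so corank 1. A Groebner basis of the Jacobian ideal J(f) in C{p,q} is {-14*p*q/3 + 5*p/3 + q^4 + 4*q^3/3 - 5*q^2/3, p*q^2 - 4*p*q/3 + p/3 + 2*q^3/3 - q^2/3, p^2 + 2*p*q - p + q^2}; counting standard monomials gives mu = 6. Corank 1: A-series; mu = 6 gives A_6.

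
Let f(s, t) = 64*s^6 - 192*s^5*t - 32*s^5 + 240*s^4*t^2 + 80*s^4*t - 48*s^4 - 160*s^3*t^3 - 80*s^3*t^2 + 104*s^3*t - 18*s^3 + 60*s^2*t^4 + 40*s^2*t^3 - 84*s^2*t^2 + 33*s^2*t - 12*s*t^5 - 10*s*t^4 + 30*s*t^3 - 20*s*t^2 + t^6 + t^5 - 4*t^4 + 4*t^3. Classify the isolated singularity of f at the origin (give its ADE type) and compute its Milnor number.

The Hessian of f at 0 is [[0, 0], [0, 0]] with rank 0, so corank 2. A Groebner basis of the Jacobian ideal J(f) in C{s,t} is {-1701*s^2/4 + 8667*s*t/16 + t^4 - 15*t^3/16 - 1377*t^2/8, s^3 + 57*s^2/4 - 275*s*t/16 - 11*t^3/48 + 41*t^2/8, s^2*t + 117*s^2/8 - 567*s*t/32 - 109*t^3/288 + 85*t^2/16, 45*s^2/4 + s*t^2 - 219*s*t/16 - 89*t^3/144 + 33*t^2/8}; counting standard monomials gives mu = 7. Corank 2; j^3 = -(2*s - t)*(3*s - 2*t)^2 has shape L^2 M (L != M), so D-series; mu = 7 gives D_7.

Type D7, Milnor number mu = 7.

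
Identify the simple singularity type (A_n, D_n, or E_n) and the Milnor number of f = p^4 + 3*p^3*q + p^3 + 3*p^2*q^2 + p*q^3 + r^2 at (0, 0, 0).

Type E7, Milnor number mu = 7.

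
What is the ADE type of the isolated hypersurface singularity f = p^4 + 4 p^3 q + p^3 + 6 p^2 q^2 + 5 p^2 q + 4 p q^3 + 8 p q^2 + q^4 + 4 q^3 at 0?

The Hessian of f at 0 is [[0, 0], [0, 0]] with rank 0, so corank 2. A Groebner basis of the Jacobian ideal J(f) in C{p,q} is {p*q^2 + p*q/2 + q^2, -p*q/4 + q^3 - q^2/2, p^2 + 3*p*q + 2*q^2}; counting standard monomials gives mu = 5. Corank 2; j^3 = (p + q)*(p + 2*q)^2 has shape L^2 M (L != M), so D-series; mu = 5 gives D_5.

D5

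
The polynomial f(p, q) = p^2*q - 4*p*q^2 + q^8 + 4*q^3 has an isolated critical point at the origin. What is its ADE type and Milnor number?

Type D9, Milnor number mu = 9.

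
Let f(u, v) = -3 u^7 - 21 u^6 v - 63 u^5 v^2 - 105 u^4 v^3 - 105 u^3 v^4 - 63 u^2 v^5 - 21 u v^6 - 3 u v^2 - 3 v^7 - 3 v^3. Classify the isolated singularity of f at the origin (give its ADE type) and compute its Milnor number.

The Hessian of f at 0 is [[0, 0], [0, 0]] with rank 0, so corank 2. A Groebner basis of the Jacobian ideal J(f) in C{u,v} is {u^6 + v^2/7, v^3, u*v + v^2}; counting standard monomials gives mu = 8. Corank 2; j^3 = -3*v^2*(u + v) has shape L^2 M (L != M), so D-series; mu = 8 gives D_8.

Type D_{8}, Milnor number mu = 8.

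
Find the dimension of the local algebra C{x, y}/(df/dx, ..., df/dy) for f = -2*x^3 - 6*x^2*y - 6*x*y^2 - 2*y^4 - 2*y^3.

The Hessian of f at 0 has rank 0. Corank 2; j^3 = -2*(x + y)^3 is a perfect cube, so E-series; the 4-jet and mu = 6 give E_6.

6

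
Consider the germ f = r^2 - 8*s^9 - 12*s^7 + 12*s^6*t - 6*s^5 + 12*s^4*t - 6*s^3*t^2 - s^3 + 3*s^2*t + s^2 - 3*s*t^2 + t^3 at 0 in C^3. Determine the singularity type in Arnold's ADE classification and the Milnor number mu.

Type A_2, Milnor number mu = 2.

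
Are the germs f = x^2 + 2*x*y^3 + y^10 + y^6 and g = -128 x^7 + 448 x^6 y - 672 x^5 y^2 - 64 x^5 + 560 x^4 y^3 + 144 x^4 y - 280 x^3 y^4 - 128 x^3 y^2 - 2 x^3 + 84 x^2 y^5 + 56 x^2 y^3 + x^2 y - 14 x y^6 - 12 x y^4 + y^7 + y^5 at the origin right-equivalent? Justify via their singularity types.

No.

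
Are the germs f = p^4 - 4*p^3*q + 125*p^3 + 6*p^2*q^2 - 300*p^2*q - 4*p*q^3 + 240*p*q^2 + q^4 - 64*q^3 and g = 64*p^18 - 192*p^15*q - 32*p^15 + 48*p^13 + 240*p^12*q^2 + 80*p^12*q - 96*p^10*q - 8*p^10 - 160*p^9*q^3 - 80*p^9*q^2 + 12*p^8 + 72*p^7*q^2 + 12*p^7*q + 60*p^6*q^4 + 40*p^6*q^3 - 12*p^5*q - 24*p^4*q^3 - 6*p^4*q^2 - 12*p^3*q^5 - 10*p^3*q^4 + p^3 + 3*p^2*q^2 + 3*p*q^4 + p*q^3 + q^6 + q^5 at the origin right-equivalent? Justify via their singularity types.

The Hessian of f at 0 has rank 0. Corank 2; j^3 = (5*p - 4*q)^3 is a perfect cube, so E-series; the 4-jet and mu = 6 give E_6. The Hessian of g at 0 has rank 0. Corank 2; j^3 = p^3 is a perfect cube, so E-series; the 4-jet and mu = 7 give E_7. f is E_6 but g is E_7, hence not right-equivalent.

No.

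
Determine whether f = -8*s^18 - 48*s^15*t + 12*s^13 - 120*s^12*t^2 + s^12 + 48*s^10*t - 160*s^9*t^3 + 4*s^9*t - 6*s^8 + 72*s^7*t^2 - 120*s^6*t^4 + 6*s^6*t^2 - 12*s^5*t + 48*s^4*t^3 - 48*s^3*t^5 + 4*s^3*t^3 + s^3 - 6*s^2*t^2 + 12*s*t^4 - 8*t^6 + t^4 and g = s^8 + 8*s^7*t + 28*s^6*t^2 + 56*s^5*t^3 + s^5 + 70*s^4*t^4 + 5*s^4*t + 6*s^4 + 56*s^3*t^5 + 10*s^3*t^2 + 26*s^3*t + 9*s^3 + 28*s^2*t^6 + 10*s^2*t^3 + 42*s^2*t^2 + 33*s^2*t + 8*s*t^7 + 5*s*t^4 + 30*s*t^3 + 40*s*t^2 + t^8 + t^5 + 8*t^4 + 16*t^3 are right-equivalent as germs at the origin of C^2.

The Hessian of f at 0 has rank 0. Corank 2; j^3 = s^3 is a perfect cube, so E-series; the 4-jet and mu = 6 give E_6. The Hessian of g at 0 has rank 0. Corank 2; j^3 = (s + t)*(3*s + 4*t)^2 has shape L^2 M (L != M), so D-series; mu = 9 gives D_9. f is E_6 but g is D_9, hence not right-equivalent.

No.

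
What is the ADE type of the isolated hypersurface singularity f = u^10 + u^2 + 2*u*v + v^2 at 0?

A_9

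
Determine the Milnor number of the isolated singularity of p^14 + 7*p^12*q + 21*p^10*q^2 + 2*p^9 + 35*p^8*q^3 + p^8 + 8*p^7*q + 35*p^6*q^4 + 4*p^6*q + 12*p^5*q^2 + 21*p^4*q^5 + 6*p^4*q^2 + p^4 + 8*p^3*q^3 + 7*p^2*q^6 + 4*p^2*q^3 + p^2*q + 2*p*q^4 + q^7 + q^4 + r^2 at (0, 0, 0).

The Hessian of f at 0 has rank 1. Corank 2; j^3 = p^2*q has shape L^2 M (L != M), so D-series; mu = 5 gives D_5.

5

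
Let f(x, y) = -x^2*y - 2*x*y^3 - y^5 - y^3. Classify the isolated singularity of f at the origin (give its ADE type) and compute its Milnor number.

Type D_{4}, Milnor number mu = 4.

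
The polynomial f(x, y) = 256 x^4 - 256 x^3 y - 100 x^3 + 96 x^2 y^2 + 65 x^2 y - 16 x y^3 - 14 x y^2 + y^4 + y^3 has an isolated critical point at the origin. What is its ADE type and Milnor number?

Type D_{5}, Milnor number mu = 5.

The Hessian of f at 0 has rank 0. Corank 2; j^3 = -(4*x - y)*(5*x - y)^2 has shape L^2 M (L != M), so D-series; mu = 5 gives D_5.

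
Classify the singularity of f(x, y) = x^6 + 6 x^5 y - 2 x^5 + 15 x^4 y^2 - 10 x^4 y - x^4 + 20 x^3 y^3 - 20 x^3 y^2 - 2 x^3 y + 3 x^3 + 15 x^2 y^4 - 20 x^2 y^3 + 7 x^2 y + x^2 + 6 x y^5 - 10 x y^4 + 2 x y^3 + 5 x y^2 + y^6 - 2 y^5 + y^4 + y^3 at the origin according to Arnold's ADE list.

A2

The Hessian of f at 0 has rank 1. Corank 1: A-series; mu = 2 gives A_2.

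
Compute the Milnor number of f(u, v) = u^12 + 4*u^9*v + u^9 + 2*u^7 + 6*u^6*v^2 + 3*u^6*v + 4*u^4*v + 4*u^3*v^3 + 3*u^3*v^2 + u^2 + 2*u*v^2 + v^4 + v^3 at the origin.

2

The Hessian of f at 0 has rank 1. Corank 1: A-series; mu = 2 gives A_2.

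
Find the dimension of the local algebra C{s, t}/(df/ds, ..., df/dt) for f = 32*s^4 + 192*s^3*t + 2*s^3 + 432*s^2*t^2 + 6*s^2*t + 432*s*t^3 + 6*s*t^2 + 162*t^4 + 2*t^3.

6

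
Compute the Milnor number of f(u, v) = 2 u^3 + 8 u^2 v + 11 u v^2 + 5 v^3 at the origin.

4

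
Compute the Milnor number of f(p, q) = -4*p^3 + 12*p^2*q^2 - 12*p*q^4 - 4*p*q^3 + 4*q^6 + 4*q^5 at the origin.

The Hessian of f at 0 is [[0, 0], [0, 0]] with rank 0, so corank 2. A Groebner basis of the Jacobian ideal J(f) in C{p,q} is {-p^2 + q^4 - q^3/3, p^3, p^2*q + p^2/3 + q^3/9, -p^2 + p*q^2 - q^3/3}; counting standard monomials gives mu = 7. Corank 2; j^3 = -4*p^3 is a perfect cube, so E-series; the 4-jet and mu = 7 give E_7.

7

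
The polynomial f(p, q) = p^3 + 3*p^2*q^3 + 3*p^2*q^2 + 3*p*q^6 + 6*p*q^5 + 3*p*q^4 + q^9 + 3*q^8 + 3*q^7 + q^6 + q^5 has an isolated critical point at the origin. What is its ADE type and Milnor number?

Type E_8, Milnor number mu = 8.

The Hessian of f at 0 is [[0, 0], [0, 0]] with rank 0, so corank 2. A Groebner basis of the Jacobian ideal J(f) in C{p,q} is {p^2/2 + p*q^3 + p*q^2, q^4, p^3, p^2*q - p^2 - 2*p*q^2}; counting standard monomials gives mu = 8. Corank 2; j^3 = p^3 is a perfect cube, so E-series; the 5-jet and mu = 8 give E_8.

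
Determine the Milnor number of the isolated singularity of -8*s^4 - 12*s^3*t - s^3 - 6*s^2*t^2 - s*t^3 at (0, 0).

The Hessian of f at 0 has rank 0. Corank 2; j^3 = -s^3 is a perfect cube, so E-series; the 4-jet and mu = 7 give E_7.

7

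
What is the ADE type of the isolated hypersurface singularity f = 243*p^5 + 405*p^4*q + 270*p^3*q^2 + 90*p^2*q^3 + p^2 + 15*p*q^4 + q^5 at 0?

A_4

The Hessian of f at 0 has rank 1. Corank 1: A-series; mu = 4 gives A_4.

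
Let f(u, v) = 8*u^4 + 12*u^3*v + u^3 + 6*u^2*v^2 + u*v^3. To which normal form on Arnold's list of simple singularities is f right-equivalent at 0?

E_{7}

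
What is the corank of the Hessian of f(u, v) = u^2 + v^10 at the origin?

1

Hessian at 0 has rank 1.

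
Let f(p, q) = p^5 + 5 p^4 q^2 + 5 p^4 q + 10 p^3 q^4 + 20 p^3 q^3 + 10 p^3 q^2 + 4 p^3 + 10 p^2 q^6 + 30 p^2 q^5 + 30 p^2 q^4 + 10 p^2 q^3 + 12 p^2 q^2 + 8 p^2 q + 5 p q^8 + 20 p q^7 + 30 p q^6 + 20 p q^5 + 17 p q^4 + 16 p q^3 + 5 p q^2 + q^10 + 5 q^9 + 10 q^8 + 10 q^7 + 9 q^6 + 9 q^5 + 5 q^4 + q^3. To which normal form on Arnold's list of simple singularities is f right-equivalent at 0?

D6

The Hessian of f at 0 is [[0, 0], [0, 0]] with rank 0, so corank 2. A Groebner basis of the Jacobian ideal J(f) in C{p,q} is {p^3 + 197*p^2/236 + 335*p*q/472 + 69*q^2/472, p^2*q - 133*p^2/118 - 207*p*q/236 - 37*q^2/236, 69*p^2/59 + p*q^2 + 79*p*q/118 + 5*q^2/118, -10*p^2/59 + 49*p*q/59 + q^3 + 27*q^2/59}; counting standard monomials gives mu = 6. Corank 2; j^3 = (p + q)*(2*p + q)^2 has shape L^2 M (L != M), so D-series; mu = 6 gives D_6.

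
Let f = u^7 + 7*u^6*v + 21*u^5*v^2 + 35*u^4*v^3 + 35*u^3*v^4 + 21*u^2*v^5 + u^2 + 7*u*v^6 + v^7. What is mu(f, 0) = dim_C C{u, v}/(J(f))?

6

The Hessian of f at 0 has rank 1. Corank 1: A-series; mu = 6 gives A_6.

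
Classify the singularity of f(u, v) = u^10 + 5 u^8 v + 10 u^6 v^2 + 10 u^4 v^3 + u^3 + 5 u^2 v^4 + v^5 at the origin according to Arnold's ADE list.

The Hessian of f at 0 has rank 0. Corank 2; j^3 = u^3 is a perfect cube, so E-series; the 5-jet and mu = 8 give E_8.

E_8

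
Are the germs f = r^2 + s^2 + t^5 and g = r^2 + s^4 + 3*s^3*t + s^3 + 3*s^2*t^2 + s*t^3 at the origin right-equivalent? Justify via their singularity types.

The Hessian of f at 0 has rank 2. Corank 1: A-series; mu = 4 gives A_4. The Hessian of g at 0 has rank 1. Corank 2; j^3 = s^3 is a perfect cube, so E-series; the 4-jet and mu = 7 give E_7. f is A_4 but g is E_7, hence not right-equivalent.

No.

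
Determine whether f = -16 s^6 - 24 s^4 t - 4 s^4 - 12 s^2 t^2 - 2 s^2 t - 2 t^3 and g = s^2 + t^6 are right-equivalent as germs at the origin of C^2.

No.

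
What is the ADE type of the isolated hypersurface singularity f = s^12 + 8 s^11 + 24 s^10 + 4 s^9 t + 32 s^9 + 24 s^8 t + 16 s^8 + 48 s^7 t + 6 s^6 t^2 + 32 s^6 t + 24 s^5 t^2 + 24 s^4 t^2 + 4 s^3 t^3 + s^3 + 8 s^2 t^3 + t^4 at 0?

The Hessian of f at 0 is [[0, 0], [0, 0]] with rank 0, so corank 2. A Groebner basis of the Jacobian ideal J(f) in C{s,t} is {t^3, s^2}; counting standard monomials gives mu = 6. Corank 2; j^3 = s^3 is a perfect cube, so E-series; the 4-jet and mu = 6 give E_6.

E6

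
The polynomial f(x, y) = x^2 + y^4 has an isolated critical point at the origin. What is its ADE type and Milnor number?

Type A_{3}, Milnor number mu = 3.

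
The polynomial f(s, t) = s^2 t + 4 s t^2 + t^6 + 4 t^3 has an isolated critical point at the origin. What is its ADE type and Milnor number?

The Hessian of f at 0 has rank 0. Corank 2; j^3 = t*(s + 2*t)^2 has shape L^2 M (L != M), so D-series; mu = 7 gives D_7.

Type D_{7}, Milnor number mu = 7.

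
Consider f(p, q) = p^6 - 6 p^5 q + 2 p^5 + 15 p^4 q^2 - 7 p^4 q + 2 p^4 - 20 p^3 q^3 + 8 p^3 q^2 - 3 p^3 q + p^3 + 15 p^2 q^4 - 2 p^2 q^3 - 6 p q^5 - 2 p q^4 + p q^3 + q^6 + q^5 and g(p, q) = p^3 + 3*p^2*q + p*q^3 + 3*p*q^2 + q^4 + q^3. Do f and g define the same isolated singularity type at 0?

The Hessian of f at 0 has rank 0. Corank 2; j^3 = p^3 is a perfect cube, so E-series; the 4-jet and mu = 7 give E_7. The Hessian of g at 0 has rank 0. Corank 2; j^3 = (p + q)^3 is a perfect cube, so E-series; the 4-jet and mu = 7 give E_7. Both have type E_7, hence right-equivalent.

Yes.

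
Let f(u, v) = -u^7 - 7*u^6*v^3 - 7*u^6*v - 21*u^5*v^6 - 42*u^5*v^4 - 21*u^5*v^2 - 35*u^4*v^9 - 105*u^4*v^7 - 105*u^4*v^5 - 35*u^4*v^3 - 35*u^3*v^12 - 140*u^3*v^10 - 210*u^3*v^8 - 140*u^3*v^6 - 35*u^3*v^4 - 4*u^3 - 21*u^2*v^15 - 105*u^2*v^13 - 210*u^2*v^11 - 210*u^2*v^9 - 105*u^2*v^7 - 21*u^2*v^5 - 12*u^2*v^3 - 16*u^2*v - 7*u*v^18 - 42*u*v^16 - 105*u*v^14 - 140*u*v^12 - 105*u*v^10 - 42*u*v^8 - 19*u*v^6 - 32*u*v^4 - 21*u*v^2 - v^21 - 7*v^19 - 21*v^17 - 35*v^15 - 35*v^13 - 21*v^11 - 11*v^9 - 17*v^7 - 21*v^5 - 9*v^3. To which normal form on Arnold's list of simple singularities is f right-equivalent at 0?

D_8

The Hessian of f at 0 is [[0, 0], [0, 0]] with rank 0, so corank 2. A Groebner basis of the Jacobian ideal J(f) in C{u,v} is {235*u^2/249 + u*v^3 + 221*u*v/166 - 21*v^2/166, 14*u^2/249 + 97*u*v/83 + v^4 + 135*v^2/83, u^3 - 27*u*v^2/4 - 27*v^3/4, u^2*v + 3*u*v^2 + 9*v^3/4}; counting standard monomials gives mu = 8. Corank 2; j^3 = -(u + v)*(2*u + 3*v)^2 has shape L^2 M (L != M), so D-series; mu = 8 gives D_8.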